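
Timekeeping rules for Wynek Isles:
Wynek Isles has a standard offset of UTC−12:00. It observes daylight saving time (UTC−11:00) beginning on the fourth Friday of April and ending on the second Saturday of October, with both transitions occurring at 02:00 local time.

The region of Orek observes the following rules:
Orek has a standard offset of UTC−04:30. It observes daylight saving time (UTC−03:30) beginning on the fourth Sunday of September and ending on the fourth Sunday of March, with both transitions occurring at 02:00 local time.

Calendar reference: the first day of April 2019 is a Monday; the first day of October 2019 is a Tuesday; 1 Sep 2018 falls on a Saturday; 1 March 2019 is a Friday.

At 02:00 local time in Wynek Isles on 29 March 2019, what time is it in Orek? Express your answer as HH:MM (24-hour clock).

1 April 2019 is a Monday, so the first Friday is April 5 and the fourth is April 26.
1 October 2019 is a Tuesday, so the first Saturday is October 5 and the second is October 12.
29 March 2019 is outside the daylight-saving period (26 April – 12 October), so Wynek Isles is on standard time, UTC−12:00.
02:00 Wynek Isles + 12h = 14:00 UTC.
1 September 2018 is a Saturday, so the first Sunday is September 2 and the fourth is September 23.
1 March 2019 is a Friday, so the first Sunday is March 3 and the fourth is March 24.
At the standard offset (UTC−04:30), 14:00 UTC − 4h30m = 09:30 Orek standard time.
Daylight saving runs 23 September 2018 – 24 March 2019; the standard-time date in Orek, 29 March 2019, is outside that window, so Orek is on standard time at UTC−04:30.
14:00 UTC − 4h30m = 09:30 Orek.

09:30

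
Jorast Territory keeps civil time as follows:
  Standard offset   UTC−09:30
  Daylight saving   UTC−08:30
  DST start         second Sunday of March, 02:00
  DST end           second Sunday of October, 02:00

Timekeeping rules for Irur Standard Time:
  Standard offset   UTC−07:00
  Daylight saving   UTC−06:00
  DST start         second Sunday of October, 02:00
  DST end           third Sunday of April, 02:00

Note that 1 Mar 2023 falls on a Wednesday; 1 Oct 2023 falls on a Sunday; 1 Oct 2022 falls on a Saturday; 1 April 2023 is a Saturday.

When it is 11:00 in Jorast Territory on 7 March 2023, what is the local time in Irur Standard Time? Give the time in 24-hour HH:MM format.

14:30

1 March 2023 is a Wednesday, so the first Sunday is March 5 and the second is March 12.
1 October 2023 is a Sunday, so the first Sunday is October 1 and the second is October 8.
7 March 2023 does not fall between 12 March and 8 October, so daylight saving is not in effect and Jorast Territory is at UTC−09:30.
11:00 Jorast Territory + 9h30m = 20:30 UTC.
1 October 2022 is a Saturday, so the first Sunday is October 2 and the second is October 9.
1 April 2023 is a Saturday, so the first Sunday is April 2 and the third is April 16.
At the standard offset (UTC−07:00), 20:30 UTC − 7h = 13:30 Irur Standard Time standard time.
The standard-time date in Irur Standard Time, 7 March 2023, lies within the daylight-saving period (9 October 2022 – 16 April 2023), so Irur Standard Time is on daylight time, UTC−06:00.
20:30 UTC − 6h = 14:30 Irur Standard Time.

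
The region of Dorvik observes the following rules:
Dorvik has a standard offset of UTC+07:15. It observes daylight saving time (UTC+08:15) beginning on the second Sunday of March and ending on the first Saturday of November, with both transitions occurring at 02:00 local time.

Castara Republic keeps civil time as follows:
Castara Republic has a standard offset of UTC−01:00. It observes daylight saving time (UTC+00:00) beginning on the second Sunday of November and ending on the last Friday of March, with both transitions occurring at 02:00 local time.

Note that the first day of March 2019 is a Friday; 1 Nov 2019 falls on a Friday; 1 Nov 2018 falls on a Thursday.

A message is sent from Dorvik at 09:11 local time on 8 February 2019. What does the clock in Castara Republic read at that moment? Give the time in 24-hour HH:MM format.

1 March 2019 is a Friday, so the first Sunday is March 3 and the second is March 10.
1 November 2019 is a Friday, so the first Saturday is November 2.
Daylight saving runs 10 March – 2 November; 8 February 2019 is outside that window, so Dorvik is on standard time at UTC+07:15.
09:11 Dorvik − 7h15m = 01:56 UTC.
1 November 2018 is a Thursday, so the first Sunday is November 4 and the second is November 11.
1 March 2019 is a Friday, so Fridays fall on 1, 8, 15, 22, 29; the last is March 29.
At the standard offset (UTC−01:00), 01:56 UTC − 1h = 00:56 Castara Republic standard time.
Daylight saving runs 11 November 2018 – 29 March 2019; the standard-time date in Castara Republic, 8 February 2019, is inside that window, so Castara Republic is at UTC+00:00.
01:56 UTC + 0h = 01:56 Castara Republic.

01:56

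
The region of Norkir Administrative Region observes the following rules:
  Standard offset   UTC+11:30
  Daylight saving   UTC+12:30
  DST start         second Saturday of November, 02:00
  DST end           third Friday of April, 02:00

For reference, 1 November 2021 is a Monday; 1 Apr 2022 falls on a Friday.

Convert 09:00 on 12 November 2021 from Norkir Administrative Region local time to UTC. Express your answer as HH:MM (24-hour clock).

1 November 2021 is a Monday, so the first Saturday is November 6 and the second is November 13.
1 April 2022 is a Friday, so the first Friday is April 1 and the third is April 15.
Daylight saving runs 13 November 2021 – 15 April 2022; 12 November 2021 is outside that window, so Norkir Administrative Region is on standard time at UTC+11:30.
09:00 local − 11h30m = 21:30 UTC (rolling into the previous day, 11 November 2021).

21:30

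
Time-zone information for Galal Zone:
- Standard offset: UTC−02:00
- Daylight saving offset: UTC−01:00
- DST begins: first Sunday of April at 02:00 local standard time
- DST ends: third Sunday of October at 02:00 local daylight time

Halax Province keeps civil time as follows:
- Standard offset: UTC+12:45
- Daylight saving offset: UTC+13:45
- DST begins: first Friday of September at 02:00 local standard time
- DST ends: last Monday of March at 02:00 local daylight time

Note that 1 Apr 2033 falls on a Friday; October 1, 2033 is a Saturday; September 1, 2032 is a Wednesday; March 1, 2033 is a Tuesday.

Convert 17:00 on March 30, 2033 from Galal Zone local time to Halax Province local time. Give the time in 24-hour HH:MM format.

07:45

1 April 2033 is a Friday, so the first Sunday is April 3.
1 October 2033 is a Saturday, so the first Sunday is October 2 and the third is October 16.
March 30, 2033 is outside the daylight-saving period (3 April – 16 October), so Galal Zone is on standard time, UTC−02:00.
17:00 Galal Zone + 2h = 19:00 UTC.
1 September 2032 is a Wednesday, so the first Friday is September 3.
1 March 2033 is a Tuesday, so Mondays fall on 7, 14, 21, 28; the last is March 28.
At the standard offset (UTC+12:45), 19:00 UTC + 12h45m = 07:45 Halax Province standard time (rolling into the next day, 31 March 2033).
The standard-time date in Halax Province, March 31, 2033, is outside the daylight-saving period (3 September 2032 – 28 March 2033), so Halax Province is on standard time, UTC+12:45.
19:00 UTC + 12h45m = 07:45 Halax Province (rolling into the next day, 31 March 2033).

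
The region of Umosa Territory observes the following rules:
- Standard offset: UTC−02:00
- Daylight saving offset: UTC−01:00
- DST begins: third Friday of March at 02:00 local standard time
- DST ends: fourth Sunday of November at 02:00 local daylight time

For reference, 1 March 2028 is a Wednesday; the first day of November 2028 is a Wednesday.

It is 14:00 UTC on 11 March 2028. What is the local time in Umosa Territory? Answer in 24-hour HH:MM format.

12:00

1 March 2028 is a Wednesday, so the first Friday is March 3 and the third is March 17.
1 November 2028 is a Wednesday, so the first Sunday is November 5 and the fourth is November 26.
At the standard offset (UTC−02:00), 14:00 UTC − 2h = 12:00 Umosa Territory standard time.
Daylight saving runs 17 March – 26 November; the standard-time date in Umosa Territory, 11 March 2028, is outside that window, so Umosa Territory is on standard time at UTC−02:00.
14:00 UTC − 2h = 12:00 local.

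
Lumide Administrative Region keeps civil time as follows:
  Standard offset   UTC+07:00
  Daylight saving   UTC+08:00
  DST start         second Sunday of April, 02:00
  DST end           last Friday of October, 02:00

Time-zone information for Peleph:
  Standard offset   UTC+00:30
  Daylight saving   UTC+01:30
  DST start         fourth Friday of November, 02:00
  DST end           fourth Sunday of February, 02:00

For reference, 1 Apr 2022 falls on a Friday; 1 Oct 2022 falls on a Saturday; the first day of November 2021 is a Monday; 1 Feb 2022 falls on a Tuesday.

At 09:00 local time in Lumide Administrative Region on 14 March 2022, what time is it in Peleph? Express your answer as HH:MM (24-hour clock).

02:30

1 April 2022 is a Friday, so the first Sunday is April 3 and the second is April 10.
1 October 2022 is a Saturday, so Fridays fall on 7, 14, 21, 28; the last is October 28.
14 March 2022 is outside the daylight-saving period (10 April – 28 October), so Lumide Administrative Region is on standard time, UTC+07:00.
09:00 Lumide Administrative Region − 7h = 02:00 UTC.
1 November 2021 is a Monday, so the first Friday is November 5 and the fourth is November 26.
1 February 2022 is a Tuesday, so the first Sunday is February 6 and the fourth is February 27.
At the standard offset (UTC+00:30), 02:00 UTC + 0h30m = 02:30 Peleph standard time.
The standard-time date in Peleph, 14 March 2022, does not fall between 26 November 2021 and 27 February 2022, so daylight saving is not in effect and Peleph is at UTC+00:30.
02:00 UTC + 0h30m = 02:30 Peleph.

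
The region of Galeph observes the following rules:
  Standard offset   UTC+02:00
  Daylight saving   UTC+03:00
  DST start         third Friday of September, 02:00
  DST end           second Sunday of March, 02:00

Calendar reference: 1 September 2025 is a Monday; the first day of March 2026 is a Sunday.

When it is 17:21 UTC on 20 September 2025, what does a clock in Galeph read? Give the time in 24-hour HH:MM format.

1 September 2025 is a Monday, so the first Friday is September 5 and the third is September 19.
1 March 2026 is a Sunday, so the first Sunday is March 1 and the second is March 8.
At the standard offset (UTC+02:00), 17:21 UTC + 2h = 19:21 Galeph standard time.
Daylight saving runs 19 September 2025 – 8 March 2026; the standard-time date in Galeph, 20 September 2025, is inside that window, so Galeph is at UTC+03:00.
17:21 UTC + 3h = 20:21 local.

20:21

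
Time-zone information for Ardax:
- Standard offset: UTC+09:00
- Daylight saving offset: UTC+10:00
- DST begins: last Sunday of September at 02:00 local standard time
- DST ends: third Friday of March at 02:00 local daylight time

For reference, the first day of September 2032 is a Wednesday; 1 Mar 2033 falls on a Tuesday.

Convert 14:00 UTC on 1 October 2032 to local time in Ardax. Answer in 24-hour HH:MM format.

1 September 2032 is a Wednesday, so Sundays fall on 5, 12, 19, 26; the last is September 26.
1 March 2033 is a Tuesday, so the first Friday is March 4 and the third is March 18.
At the standard offset (UTC+09:00), 14:00 UTC + 9h = 23:00 Ardax standard time.
The standard-time date in Ardax, 1 October 2032, lies within the daylight-saving period (26 September 2032 – 18 March 2033), so Ardax is on daylight time, UTC+10:00.
14:00 UTC + 10h = 00:00 local (rolling into the next day, 2 October 2032).

00:00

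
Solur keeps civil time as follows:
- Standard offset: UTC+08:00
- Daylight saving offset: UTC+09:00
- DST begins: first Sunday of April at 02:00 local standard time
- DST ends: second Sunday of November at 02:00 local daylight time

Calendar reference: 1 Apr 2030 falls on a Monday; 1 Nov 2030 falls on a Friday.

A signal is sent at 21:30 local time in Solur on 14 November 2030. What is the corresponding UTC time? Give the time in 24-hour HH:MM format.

13:30

1 April 2030 is a Monday, so the first Sunday is April 7.
1 November 2030 is a Friday, so the first Sunday is November 3 and the second is November 10.
Daylight saving runs 7 April – 10 November; 14 November 2030 is outside that window, so Solur is on standard time at UTC+08:00.
21:30 local − 8h = 13:30 UTC.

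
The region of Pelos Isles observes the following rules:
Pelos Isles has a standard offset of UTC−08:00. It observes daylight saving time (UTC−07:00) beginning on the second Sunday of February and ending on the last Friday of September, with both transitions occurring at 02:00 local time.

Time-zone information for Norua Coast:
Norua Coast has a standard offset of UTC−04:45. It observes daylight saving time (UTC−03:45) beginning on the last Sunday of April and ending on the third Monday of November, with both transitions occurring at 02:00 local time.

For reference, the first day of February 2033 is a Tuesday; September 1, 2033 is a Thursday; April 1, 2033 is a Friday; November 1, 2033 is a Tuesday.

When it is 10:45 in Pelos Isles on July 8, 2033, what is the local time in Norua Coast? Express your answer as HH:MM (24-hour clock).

14:00

1 February 2033 is a Tuesday, so the first Sunday is February 6 and the second is February 13.
1 September 2033 is a Thursday, so Fridays fall on 2, 9, 16, 23, 30; the last is September 30.
July 8, 2033 falls between 13 February and 30 September, so daylight saving is in effect and Pelos Isles is at UTC−07:00.
10:45 Pelos Isles + 7h = 17:45 UTC.
1 April 2033 is a Friday, so Sundays fall on 3, 10, 17, 24; the last is April 24.
1 November 2033 is a Tuesday, so the first Monday is November 7 and the third is November 21.
At the standard offset (UTC−04:45), 17:45 UTC − 4h45m = 13:00 Norua Coast standard time.
The standard-time date in Norua Coast, July 8, 2033, falls between 24 April and 21 November, so daylight saving is in effect and Norua Coast is at UTC−03:45.
17:45 UTC − 3h45m = 14:00 Norua Coast.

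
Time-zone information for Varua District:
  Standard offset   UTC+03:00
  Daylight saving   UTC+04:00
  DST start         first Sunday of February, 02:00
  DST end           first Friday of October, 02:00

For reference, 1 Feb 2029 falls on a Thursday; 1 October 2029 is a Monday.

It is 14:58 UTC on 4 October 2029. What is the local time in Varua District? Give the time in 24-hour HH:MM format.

1 February 2029 is a Thursday, so the first Sunday is February 4.
1 October 2029 is a Monday, so the first Friday is October 5.
At the standard offset (UTC+03:00), 14:58 UTC + 3h = 17:58 Varua District standard time.
The standard-time date in Varua District, 4 October 2029, lies within the daylight-saving period (4 February – 5 October), so Varua District is on daylight time, UTC+04:00.
14:58 UTC + 4h = 18:58 local.

18:58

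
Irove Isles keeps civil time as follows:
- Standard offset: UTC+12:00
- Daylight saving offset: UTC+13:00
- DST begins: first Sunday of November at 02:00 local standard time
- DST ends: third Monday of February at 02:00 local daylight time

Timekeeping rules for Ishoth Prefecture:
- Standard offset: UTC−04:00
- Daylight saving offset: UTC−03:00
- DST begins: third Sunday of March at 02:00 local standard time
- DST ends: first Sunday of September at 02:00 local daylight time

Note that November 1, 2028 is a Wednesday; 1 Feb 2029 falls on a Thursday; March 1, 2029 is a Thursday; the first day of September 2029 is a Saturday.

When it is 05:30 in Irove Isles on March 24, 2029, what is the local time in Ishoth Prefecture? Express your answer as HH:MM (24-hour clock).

14:30

1 November 2028 is a Wednesday, so the first Sunday is November 5.
1 February 2029 is a Thursday, so the first Monday is February 5 and the third is February 19.
Daylight saving runs 5 November 2028 – 19 February 2029; March 24, 2029 is outside that window, so Irove Isles is on standard time at UTC+12:00.
05:30 Irove Isles − 12h = 17:30 UTC (rolling into the previous day, 23 March 2029).
1 March 2029 is a Thursday, so the first Sunday is March 4 and the third is March 18.
1 September 2029 is a Saturday, so the first Sunday is September 2.
At the standard offset (UTC−04:00), 17:30 UTC − 4h = 13:30 Ishoth Prefecture standard time.
The standard-time date in Ishoth Prefecture, March 23, 2029, lies within the daylight-saving period (18 March – 2 September), so Ishoth Prefecture is on daylight time, UTC−03:00.
17:30 UTC − 3h = 14:30 Ishoth Prefecture.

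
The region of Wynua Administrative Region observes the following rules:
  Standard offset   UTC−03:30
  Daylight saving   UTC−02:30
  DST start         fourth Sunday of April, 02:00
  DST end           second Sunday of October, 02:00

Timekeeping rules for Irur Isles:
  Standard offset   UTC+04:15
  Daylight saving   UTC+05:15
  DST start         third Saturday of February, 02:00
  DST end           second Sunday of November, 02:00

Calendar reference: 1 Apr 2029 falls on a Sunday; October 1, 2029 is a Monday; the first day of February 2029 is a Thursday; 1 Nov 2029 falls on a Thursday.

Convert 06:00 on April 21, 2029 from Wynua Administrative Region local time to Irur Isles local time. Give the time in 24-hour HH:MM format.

1 April 2029 is a Sunday, so the first Sunday is April 1 and the fourth is April 22.
1 October 2029 is a Monday, so the first Sunday is October 7 and the second is October 14.
April 21, 2029 does not fall between 22 April and 14 October, so daylight saving is not in effect and Wynua Administrative Region is at UTC−03:30.
06:00 Wynua Administrative Region + 3h30m = 09:30 UTC.
1 February 2029 is a Thursday, so the first Saturday is February 3 and the third is February 17.
1 November 2029 is a Thursday, so the first Sunday is November 4 and the second is November 11.
At the standard offset (UTC+04:15), 09:30 UTC + 4h15m = 13:45 Irur Isles standard time.
The standard-time date in Irur Isles, April 21, 2029, falls between 17 February and 11 November, so daylight saving is in effect and Irur Isles is at UTC+05:15.
09:30 UTC + 5h15m = 14:45 Irur Isles.

14:45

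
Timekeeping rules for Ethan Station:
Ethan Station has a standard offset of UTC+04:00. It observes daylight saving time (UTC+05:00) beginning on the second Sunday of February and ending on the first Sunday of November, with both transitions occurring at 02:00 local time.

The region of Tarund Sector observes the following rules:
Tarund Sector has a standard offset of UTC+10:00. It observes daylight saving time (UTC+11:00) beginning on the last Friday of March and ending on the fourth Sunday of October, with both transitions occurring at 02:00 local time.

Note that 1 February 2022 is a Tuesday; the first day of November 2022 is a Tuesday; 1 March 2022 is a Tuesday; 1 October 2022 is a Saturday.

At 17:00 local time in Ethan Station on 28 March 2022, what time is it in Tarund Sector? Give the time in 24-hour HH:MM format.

23:00

1 February 2022 is a Tuesday, so the first Sunday is February 6 and the second is February 13.
1 November 2022 is a Tuesday, so the first Sunday is November 6.
28 March 2022 falls between 13 February and 6 November, so daylight saving is in effect and Ethan Station is at UTC+05:00.
17:00 Ethan Station − 5h = 12:00 UTC.
1 March 2022 is a Tuesday, so Fridays fall on 4, 11, 18, 25; the last is March 25.
1 October 2022 is a Saturday, so the first Sunday is October 2 and the fourth is October 23.
At the standard offset (UTC+10:00), 12:00 UTC + 10h = 22:00 Tarund Sector standard time.
The standard-time date in Tarund Sector, 28 March 2022, falls between 25 March and 23 October, so daylight saving is in effect and Tarund Sector is at UTC+11:00.
12:00 UTC + 11h = 23:00 Tarund Sector.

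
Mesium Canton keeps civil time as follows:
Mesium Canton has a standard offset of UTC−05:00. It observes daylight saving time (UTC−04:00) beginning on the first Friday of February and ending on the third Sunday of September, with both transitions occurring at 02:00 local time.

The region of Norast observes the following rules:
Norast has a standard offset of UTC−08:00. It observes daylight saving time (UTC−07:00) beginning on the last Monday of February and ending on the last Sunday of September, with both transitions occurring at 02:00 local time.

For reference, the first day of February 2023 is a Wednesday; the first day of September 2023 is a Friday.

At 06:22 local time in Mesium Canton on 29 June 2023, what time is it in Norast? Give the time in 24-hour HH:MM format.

03:22

1 February 2023 is a Wednesday, so the first Friday is February 3.
1 September 2023 is a Friday, so the first Sunday is September 3 and the third is September 17.
29 June 2023 lies within the daylight-saving period (3 February – 17 September), so Mesium Canton is on daylight time, UTC−04:00.
06:22 Mesium Canton + 4h = 10:22 UTC.
1 February 2023 is a Wednesday, so Mondays fall on 6, 13, 20, 27; the last is February 27.
1 September 2023 is a Friday, so Sundays fall on 3, 10, 17, 24; the last is September 24.
At the standard offset (UTC−08:00), 10:22 UTC − 8h = 02:22 Norast standard time.
Daylight saving runs 27 February – 24 September; the standard-time date in Norast, 29 June 2023, is inside that window, so Norast is at UTC−07:00.
10:22 UTC − 7h = 03:22 Norast.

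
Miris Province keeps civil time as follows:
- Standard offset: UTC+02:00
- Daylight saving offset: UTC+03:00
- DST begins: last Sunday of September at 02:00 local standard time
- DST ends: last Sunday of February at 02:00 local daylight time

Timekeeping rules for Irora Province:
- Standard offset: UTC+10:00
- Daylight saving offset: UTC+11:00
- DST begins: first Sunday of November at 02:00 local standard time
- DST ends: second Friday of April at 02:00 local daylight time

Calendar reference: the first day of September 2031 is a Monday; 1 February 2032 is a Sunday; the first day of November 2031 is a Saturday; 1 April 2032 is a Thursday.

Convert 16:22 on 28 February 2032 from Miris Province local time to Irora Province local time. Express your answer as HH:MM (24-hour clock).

1 September 2031 is a Monday, so Sundays fall on 7, 14, 21, 28; the last is September 28.
1 February 2032 is a Sunday, so Sundays fall on 1, 8, 15, 22, 29; the last is February 29.
Daylight saving runs 28 September 2031 – 29 February 2032; 28 February 2032 is inside that window, so Miris Province is at UTC+03:00.
16:22 Miris Province − 3h = 13:22 UTC.
1 November 2031 is a Saturday, so the first Sunday is November 2.
1 April 2032 is a Thursday, so the first Friday is April 2 and the second is April 9.
At the standard offset (UTC+10:00), 13:22 UTC + 10h = 23:22 Irora Province standard time.
Daylight saving runs 2 November 2031 – 9 April 2032; the standard-time date in Irora Province, 28 February 2032, is inside that window, so Irora Province is at UTC+11:00.
13:22 UTC + 11h = 00:22 Irora Province (rolling into the next day, 29 February 2032).

00:22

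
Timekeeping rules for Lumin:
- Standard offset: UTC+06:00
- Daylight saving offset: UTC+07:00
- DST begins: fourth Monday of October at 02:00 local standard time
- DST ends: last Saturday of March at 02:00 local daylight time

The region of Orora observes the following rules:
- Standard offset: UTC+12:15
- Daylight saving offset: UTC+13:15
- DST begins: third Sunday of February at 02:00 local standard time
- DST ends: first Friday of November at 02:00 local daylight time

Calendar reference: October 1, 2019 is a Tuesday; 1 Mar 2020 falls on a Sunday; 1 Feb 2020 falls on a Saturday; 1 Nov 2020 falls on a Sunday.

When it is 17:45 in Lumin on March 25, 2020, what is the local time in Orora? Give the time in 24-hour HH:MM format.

00:00

1 October 2019 is a Tuesday, so the first Monday is October 7 and the fourth is October 28.
1 March 2020 is a Sunday, so Saturdays fall on 7, 14, 21, 28; the last is March 28.
Daylight saving runs 28 October 2019 – 28 March 2020; March 25, 2020 is inside that window, so Lumin is at UTC+07:00.
17:45 Lumin − 7h = 10:45 UTC.
1 February 2020 is a Saturday, so the first Sunday is February 2 and the third is February 16.
1 November 2020 is a Sunday, so the first Friday is November 6.
At the standard offset (UTC+12:15), 10:45 UTC + 12h15m = 23:00 Orora standard time.
Daylight saving runs 16 February – 6 November; the standard-time date in Orora, March 25, 2020, is inside that window, so Orora is at UTC+13:15.
10:45 UTC + 13h15m = 00:00 Orora (rolling into the next day, 26 March 2020).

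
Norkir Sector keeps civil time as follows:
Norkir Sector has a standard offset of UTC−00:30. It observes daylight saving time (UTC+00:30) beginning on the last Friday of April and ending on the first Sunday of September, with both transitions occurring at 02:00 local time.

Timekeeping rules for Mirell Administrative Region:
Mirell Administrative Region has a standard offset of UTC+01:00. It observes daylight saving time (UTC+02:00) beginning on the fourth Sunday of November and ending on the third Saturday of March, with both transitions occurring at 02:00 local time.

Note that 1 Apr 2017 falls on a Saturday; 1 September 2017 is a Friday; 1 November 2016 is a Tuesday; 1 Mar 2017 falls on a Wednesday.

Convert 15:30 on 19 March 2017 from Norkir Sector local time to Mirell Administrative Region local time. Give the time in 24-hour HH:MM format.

17:00

1 April 2017 is a Saturday, so Fridays fall on 7, 14, 21, 28; the last is April 28.
1 September 2017 is a Friday, so the first Sunday is September 3.
Daylight saving runs 28 April – 3 September; 19 March 2017 is outside that window, so Norkir Sector is on standard time at UTC−00:30.
15:30 Norkir Sector + 0h30m = 16:00 UTC.
1 November 2016 is a Tuesday, so the first Sunday is November 6 and the fourth is November 27.
1 March 2017 is a Wednesday, so the first Saturday is March 4 and the third is March 18.
At the standard offset (UTC+01:00), 16:00 UTC + 1h = 17:00 Mirell Administrative Region standard time.
Daylight saving runs 27 November 2016 – 18 March 2017; the standard-time date in Mirell Administrative Region, 19 March 2017, is outside that window, so Mirell Administrative Region is on standard time at UTC+01:00.
16:00 UTC + 1h = 17:00 Mirell Administrative Region.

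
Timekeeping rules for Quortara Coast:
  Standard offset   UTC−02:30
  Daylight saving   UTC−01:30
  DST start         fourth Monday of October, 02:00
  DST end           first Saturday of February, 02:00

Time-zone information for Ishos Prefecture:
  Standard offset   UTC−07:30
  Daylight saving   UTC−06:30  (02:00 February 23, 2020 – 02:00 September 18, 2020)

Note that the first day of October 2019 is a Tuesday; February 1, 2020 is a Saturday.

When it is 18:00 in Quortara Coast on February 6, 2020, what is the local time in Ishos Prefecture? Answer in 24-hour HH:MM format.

13:00

1 October 2019 is a Tuesday, so the first Monday is October 7 and the fourth is October 28.
1 February 2020 is a Saturday, so the first Saturday is February 1.
Daylight saving runs 28 October 2019 – 1 February 2020; February 6, 2020 is outside that window, so Quortara Coast is on standard time at UTC−02:30.
18:00 Quortara Coast + 2h30m = 20:30 UTC.
At the standard offset (UTC−07:30), 20:30 UTC − 7h30m = 13:00 Ishos Prefecture standard time.
The standard-time date in Ishos Prefecture, February 6, 2020, does not fall between 23 February and 18 September, so daylight saving is not in effect and Ishos Prefecture is at UTC−07:30.
20:30 UTC − 7h30m = 13:00 Ishos Prefecture.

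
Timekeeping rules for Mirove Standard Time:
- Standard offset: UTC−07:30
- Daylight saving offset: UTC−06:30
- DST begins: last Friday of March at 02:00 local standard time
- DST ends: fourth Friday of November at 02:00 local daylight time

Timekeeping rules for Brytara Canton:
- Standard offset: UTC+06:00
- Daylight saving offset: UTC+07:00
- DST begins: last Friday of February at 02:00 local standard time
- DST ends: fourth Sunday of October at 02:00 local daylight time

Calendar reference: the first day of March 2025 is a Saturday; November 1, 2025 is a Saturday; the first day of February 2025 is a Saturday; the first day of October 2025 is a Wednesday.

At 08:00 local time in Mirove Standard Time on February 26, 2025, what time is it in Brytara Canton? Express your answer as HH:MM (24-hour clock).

1 March 2025 is a Saturday, so Fridays fall on 7, 14, 21, 28; the last is March 28.
1 November 2025 is a Saturday, so the first Friday is November 7 and the fourth is November 28.
February 26, 2025 is outside the daylight-saving period (28 March – 28 November), so Mirove Standard Time is on standard time, UTC−07:30.
08:00 Mirove Standard Time + 7h30m = 15:30 UTC.
1 February 2025 is a Saturday, so Fridays fall on 7, 14, 21, 28; the last is February 28.
1 October 2025 is a Wednesday, so the first Sunday is October 5 and the fourth is October 26.
At the standard offset (UTC+06:00), 15:30 UTC + 6h = 21:30 Brytara Canton standard time.
The standard-time date in Brytara Canton, February 26, 2025, is outside the daylight-saving period (28 February – 26 October), so Brytara Canton is on standard time, UTC+06:00.
15:30 UTC + 6h = 21:30 Brytara Canton.

21:30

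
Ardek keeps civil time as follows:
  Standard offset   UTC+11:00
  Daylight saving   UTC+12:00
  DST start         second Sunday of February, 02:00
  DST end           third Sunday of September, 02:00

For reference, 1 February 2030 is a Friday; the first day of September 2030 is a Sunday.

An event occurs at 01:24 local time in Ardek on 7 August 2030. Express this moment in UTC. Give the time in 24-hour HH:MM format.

1 February 2030 is a Friday, so the first Sunday is February 3 and the second is February 10.
1 September 2030 is a Sunday, so the first Sunday is September 1 and the third is September 15.
7 August 2030 falls between 10 February and 15 September, so daylight saving is in effect and Ardek is at UTC+12:00.
01:24 local − 12h = 13:24 UTC (rolling into the previous day, 6 August 2030).

13:24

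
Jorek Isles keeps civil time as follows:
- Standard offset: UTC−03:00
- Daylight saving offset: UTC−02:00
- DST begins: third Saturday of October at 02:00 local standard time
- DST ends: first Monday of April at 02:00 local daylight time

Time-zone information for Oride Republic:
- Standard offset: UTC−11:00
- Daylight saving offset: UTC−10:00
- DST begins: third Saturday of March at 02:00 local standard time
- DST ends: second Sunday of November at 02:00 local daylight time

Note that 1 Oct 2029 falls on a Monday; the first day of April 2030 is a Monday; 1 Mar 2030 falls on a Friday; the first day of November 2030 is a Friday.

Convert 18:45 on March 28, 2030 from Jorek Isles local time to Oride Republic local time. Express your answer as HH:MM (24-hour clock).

10:45

1 October 2029 is a Monday, so the first Saturday is October 6 and the third is October 20.
1 April 2030 is a Monday, so the first Monday is April 1.
March 28, 2030 falls between 20 October 2029 and 1 April 2030, so daylight saving is in effect and Jorek Isles is at UTC−02:00.
18:45 Jorek Isles + 2h = 20:45 UTC.
1 March 2030 is a Friday, so the first Saturday is March 2 and the third is March 16.
1 November 2030 is a Friday, so the first Sunday is November 3 and the second is November 10.
At the standard offset (UTC−11:00), 20:45 UTC − 11h = 09:45 Oride Republic standard time.
The standard-time date in Oride Republic, March 28, 2030, lies within the daylight-saving period (16 March – 10 November), so Oride Republic is on daylight time, UTC−10:00.
20:45 UTC − 10h = 10:45 Oride Republic.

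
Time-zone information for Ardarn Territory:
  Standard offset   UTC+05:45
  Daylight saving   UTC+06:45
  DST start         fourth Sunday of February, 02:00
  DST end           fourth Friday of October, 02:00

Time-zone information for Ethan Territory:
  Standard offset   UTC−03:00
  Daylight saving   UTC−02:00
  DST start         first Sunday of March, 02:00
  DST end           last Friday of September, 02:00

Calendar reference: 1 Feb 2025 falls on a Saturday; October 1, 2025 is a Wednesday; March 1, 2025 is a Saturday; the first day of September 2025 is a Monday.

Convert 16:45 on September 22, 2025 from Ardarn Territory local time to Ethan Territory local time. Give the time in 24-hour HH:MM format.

08:00

1 February 2025 is a Saturday, so the first Sunday is February 2 and the fourth is February 23.
1 October 2025 is a Wednesday, so the first Friday is October 3 and the fourth is October 24.
September 22, 2025 falls between 23 February and 24 October, so daylight saving is in effect and Ardarn Territory is at UTC+06:45.
16:45 Ardarn Territory − 6h45m = 10:00 UTC.
1 March 2025 is a Saturday, so the first Sunday is March 2.
1 September 2025 is a Monday, so Fridays fall on 5, 12, 19, 26; the last is September 26.
At the standard offset (UTC−03:00), 10:00 UTC − 3h = 07:00 Ethan Territory standard time.
The standard-time date in Ethan Territory, September 22, 2025, falls between 2 March and 26 September, so daylight saving is in effect and Ethan Territory is at UTC−02:00.
10:00 UTC − 2h = 08:00 Ethan Territory.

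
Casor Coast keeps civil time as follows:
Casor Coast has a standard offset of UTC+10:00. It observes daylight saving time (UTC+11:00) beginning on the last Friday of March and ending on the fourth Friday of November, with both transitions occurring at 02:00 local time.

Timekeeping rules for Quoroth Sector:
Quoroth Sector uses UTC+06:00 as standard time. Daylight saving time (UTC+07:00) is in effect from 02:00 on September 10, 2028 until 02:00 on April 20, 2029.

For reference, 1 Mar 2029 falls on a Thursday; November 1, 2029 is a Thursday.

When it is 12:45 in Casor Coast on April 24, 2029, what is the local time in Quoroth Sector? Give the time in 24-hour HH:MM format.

07:45

1 March 2029 is a Thursday, so Fridays fall on 2, 9, 16, 23, 30; the last is March 30.
1 November 2029 is a Thursday, so the first Friday is November 2 and the fourth is November 23.
Daylight saving runs 30 March – 23 November; April 24, 2029 is inside that window, so Casor Coast is at UTC+11:00.
12:45 Casor Coast − 11h = 01:45 UTC.
At the standard offset (UTC+06:00), 01:45 UTC + 6h = 07:45 Quoroth Sector standard time.
The standard-time date in Quoroth Sector, April 24, 2029, does not fall between 10 September 2028 and 20 April 2029, so daylight saving is not in effect and Quoroth Sector is at UTC+06:00.
01:45 UTC + 6h = 07:45 Quoroth Sector.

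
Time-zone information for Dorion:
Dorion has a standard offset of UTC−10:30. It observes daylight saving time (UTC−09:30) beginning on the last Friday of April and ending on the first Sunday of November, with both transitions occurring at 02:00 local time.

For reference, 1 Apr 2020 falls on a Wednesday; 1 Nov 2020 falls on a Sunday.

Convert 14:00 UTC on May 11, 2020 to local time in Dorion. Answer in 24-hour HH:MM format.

04:30

1 April 2020 is a Wednesday, so Fridays fall on 3, 10, 17, 24; the last is April 24.
1 November 2020 is a Sunday, so the first Sunday is November 1.
At the standard offset (UTC−10:30), 14:00 UTC − 10h30m = 03:30 Dorion standard time.
The standard-time date in Dorion, May 11, 2020, falls between 24 April and 1 November, so daylight saving is in effect and Dorion is at UTC−09:30.
14:00 UTC − 9h30m = 04:30 local.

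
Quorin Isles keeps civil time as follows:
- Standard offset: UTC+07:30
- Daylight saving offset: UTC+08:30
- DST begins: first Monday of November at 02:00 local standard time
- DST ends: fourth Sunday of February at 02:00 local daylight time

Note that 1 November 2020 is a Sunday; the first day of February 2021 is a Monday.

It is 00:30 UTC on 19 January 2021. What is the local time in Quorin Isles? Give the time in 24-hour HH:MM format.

1 November 2020 is a Sunday, so the first Monday is November 2.
1 February 2021 is a Monday, so the first Sunday is February 7 and the fourth is February 28.
At the standard offset (UTC+07:30), 00:30 UTC + 7h30m = 08:00 Quorin Isles standard time.
The standard-time date in Quorin Isles, 19 January 2021, lies within the daylight-saving period (2 November 2020 – 28 February 2021), so Quorin Isles is on daylight time, UTC+08:30.
00:30 UTC + 8h30m = 09:00 local.

09:00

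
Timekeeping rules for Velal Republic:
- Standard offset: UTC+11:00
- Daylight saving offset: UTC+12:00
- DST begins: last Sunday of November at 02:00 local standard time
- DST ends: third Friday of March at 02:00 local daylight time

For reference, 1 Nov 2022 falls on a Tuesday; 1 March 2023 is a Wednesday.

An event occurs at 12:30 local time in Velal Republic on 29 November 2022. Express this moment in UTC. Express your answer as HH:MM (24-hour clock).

00:30

1 November 2022 is a Tuesday, so Sundays fall on 6, 13, 20, 27; the last is November 27.
1 March 2023 is a Wednesday, so the first Friday is March 3 and the third is March 17.
29 November 2022 falls between 27 November 2022 and 17 March 2023, so daylight saving is in effect and Velal Republic is at UTC+12:00.
12:30 local − 12h = 00:30 UTC.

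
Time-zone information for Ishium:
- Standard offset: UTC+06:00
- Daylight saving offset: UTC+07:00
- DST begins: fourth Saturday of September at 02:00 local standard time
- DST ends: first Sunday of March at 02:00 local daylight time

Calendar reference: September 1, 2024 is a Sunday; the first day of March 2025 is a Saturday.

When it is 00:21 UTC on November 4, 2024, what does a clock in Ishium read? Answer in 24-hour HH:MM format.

1 September 2024 is a Sunday, so the first Saturday is September 7 and the fourth is September 28.
1 March 2025 is a Saturday, so the first Sunday is March 2.
At the standard offset (UTC+06:00), 00:21 UTC + 6h = 06:21 Ishium standard time.
The standard-time date in Ishium, November 4, 2024, lies within the daylight-saving period (28 September 2024 – 2 March 2025), so Ishium is on daylight time, UTC+07:00.
00:21 UTC + 7h = 07:21 local.

07:21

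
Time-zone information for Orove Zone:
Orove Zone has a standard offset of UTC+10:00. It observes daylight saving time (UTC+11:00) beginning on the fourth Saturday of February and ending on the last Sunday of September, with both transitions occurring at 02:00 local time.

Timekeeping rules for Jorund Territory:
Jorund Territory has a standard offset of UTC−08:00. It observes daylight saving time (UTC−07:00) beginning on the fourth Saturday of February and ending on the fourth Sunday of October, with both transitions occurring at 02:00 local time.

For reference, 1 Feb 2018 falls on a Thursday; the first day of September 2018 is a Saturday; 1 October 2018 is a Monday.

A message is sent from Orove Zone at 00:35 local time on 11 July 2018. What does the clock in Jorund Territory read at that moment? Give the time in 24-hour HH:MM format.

1 February 2018 is a Thursday, so the first Saturday is February 3 and the fourth is February 24.
1 September 2018 is a Saturday, so Sundays fall on 2, 9, 16, 23, 30; the last is September 30.
11 July 2018 lies within the daylight-saving period (24 February – 30 September), so Orove Zone is on daylight time, UTC+11:00.
00:35 Orove Zone − 11h = 13:35 UTC (rolling into the previous day, 10 July 2018).
1 February 2018 is a Thursday, so the first Saturday is February 3 and the fourth is February 24.
1 October 2018 is a Monday, so the first Sunday is October 7 and the fourth is October 28.
At the standard offset (UTC−08:00), 13:35 UTC − 8h = 05:35 Jorund Territory standard time.
Daylight saving runs 24 February – 28 October; the standard-time date in Jorund Territory, 10 July 2018, is inside that window, so Jorund Territory is at UTC−07:00.
13:35 UTC − 7h = 06:35 Jorund Territory.

06:35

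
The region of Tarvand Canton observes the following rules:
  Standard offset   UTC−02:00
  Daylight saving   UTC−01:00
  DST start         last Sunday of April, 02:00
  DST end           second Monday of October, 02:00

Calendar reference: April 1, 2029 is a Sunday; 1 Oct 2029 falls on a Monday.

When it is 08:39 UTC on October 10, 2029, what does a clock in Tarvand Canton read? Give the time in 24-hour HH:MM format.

06:39

1 April 2029 is a Sunday, so Sundays fall on 1, 8, 15, 22, 29; the last is April 29.
1 October 2029 is a Monday, so the first Monday is October 1 and the second is October 8.
At the standard offset (UTC−02:00), 08:39 UTC − 2h = 06:39 Tarvand Canton standard time.
The standard-time date in Tarvand Canton, October 10, 2029, is outside the daylight-saving period (29 April – 8 October), so Tarvand Canton is on standard time, UTC−02:00.
08:39 UTC − 2h = 06:39 local.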